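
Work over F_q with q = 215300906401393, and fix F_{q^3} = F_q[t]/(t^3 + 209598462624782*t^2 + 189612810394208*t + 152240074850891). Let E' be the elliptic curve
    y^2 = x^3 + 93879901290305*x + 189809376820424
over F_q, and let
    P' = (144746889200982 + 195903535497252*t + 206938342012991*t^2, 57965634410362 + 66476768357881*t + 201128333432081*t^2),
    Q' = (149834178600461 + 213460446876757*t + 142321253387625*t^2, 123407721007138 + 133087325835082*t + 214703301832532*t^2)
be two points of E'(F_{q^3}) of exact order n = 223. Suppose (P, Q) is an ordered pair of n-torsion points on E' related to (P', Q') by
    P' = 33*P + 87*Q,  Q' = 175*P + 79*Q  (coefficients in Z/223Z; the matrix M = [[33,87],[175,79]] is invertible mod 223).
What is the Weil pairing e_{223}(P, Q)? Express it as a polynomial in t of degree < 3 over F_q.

104942270060276 + 210792513654942*t + 149834786581989*t^2

e_{223}(aP+bQ,cP+dQ) = e_{223}(P,Q)^(ad-bc); with (a,b,c,d)=(33,87,175,79) this gives the det-223 law.
det M = 33*79 - 87*175 = -12618 = 93 (mod 223); 93^{-1} = 12 (mod 223).
Run Miller on y^2=x^3+93879901290305*x+189809376820424 over F_{215300906401393}: ladder 11011111 (8 bits); e = f_P(D_Q)/f_Q(D_P).
Result: e(P',Q') = 143749125056490 + 92331878152466*t + 89891580703978*t^2.
Raise to 12: e(P,Q) = 104942270060276 + 210792513654942*t + 149834786581989*t^2 in mu_{223}.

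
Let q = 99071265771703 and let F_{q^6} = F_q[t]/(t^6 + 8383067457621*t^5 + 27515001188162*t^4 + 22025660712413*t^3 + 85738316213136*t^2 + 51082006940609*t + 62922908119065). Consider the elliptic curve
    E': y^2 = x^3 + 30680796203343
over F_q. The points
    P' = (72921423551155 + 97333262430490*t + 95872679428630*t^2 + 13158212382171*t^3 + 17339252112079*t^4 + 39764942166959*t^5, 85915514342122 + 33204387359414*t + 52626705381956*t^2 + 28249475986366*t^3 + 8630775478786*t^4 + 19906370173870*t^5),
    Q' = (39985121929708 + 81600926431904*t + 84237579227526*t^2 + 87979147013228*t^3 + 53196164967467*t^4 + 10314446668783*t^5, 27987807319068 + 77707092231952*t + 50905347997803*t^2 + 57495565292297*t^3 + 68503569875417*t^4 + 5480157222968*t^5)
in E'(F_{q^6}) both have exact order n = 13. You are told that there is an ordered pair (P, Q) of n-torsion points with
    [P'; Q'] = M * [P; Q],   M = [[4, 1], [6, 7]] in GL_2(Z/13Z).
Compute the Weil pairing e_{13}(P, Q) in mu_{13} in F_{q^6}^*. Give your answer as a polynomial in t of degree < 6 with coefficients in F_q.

e_{13}(aP+bQ,cP+dQ) = e_{13}(P,Q)^(ad-bc); with (a,b,c,d)=(4,1,6,7) this gives the det-13 law.
4*7 - 1*6 = 22; reduced mod 13: det = 9, inverse 3.
Build f_{13,P'} and f_{13,Q'} via the 4-bit ladder of 13=1101_2; evaluate at shifted divisors; quotient in F_{99071265771703^6}.
So e_{13}(P',Q') = 25681182838759 + 5811819502287*t + 32345439738381*t^2 + 24567470906847*t^3 + 25300711087515*t^4 + 66186125328346*t^5.
e_{13}(P,Q) = (25681182838759 + 5811819502287*t + 32345439738381*t^2 + 24567470906847*t^3 + 25300711087515*t^4 + 66186125328346*t^5)^{3} = 36317861357690 + 22631890931139*t + 89705308222964*t^2 + 94782185977737*t^3 + 69950562269219*t^4 + 28913939471091*t^5.

36317861357690 + 22631890931139*t + 89705308222964*t^2 + 94782185977737*t^3 + 69950562269219*t^4 + 28913939471091*t^5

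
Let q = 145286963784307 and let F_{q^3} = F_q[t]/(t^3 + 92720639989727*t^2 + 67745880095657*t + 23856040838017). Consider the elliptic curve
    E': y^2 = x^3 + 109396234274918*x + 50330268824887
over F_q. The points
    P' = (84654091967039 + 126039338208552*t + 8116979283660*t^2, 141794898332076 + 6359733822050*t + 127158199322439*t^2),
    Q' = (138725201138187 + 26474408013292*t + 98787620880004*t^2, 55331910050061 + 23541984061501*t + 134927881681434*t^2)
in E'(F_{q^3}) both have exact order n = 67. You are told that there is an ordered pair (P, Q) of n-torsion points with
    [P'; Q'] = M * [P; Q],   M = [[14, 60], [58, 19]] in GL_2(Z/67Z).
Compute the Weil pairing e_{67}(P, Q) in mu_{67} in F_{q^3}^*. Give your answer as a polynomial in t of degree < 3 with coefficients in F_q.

64823929608435 + 31468247565155*t + 46155807312096*t^2

e_{67}(aP+bQ,cP+dQ) = e_{67}(P,Q)^(ad-bc); with (a,b,c,d)=(14,60,58,19) this gives the det-67 law.
Inverting 2 mod 67: 34. Thus e_{67}(P,Q) = e(P',Q')^{34}.
n = 67 = (1000011)_2 (7 bits, wt 3); accumulate f_{67,P'}(Q'+S)/f_{67,P'}(S) along the 6-step ladder.
f_P(D_Q)/f_Q(D_P) = 93024261750337 + 113652356876029*t + 28275468176853*t^2.
Thus e_{67}(P,Q) = 64823929608435 + 31468247565155*t + 46155807312096*t^2.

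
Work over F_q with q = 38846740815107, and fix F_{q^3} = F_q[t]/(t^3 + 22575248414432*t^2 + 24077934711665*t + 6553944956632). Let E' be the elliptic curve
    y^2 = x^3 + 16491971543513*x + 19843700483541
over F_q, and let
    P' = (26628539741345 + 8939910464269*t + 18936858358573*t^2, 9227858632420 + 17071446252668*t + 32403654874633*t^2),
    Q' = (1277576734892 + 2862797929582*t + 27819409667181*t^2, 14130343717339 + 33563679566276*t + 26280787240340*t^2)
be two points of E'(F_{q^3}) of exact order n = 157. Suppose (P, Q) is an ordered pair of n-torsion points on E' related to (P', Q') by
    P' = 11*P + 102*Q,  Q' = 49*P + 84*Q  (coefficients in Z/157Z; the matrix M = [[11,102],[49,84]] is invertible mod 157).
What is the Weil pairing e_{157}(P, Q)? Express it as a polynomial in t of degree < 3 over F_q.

Alternating bilinearity on E[157] (values in mu_{157} in F_{38846740815107^3}) gives e(P',Q') = e(P,Q)^det(M).
Hence e(P,Q) = e(P',Q')^{59} where 59 = 8^{-1} mod 157.
Double-and-add over 10011101: 8-1 doublings, 5-1 additions; each step l_{T,T}/v_{2T} or l_{T,P'}/v at Q'+S for random S.
The quotient is 29560558311871 + 1011945831899*t + 25193408702971*t^2.
Finally e_{157}(P,Q) = 22307394605004 + 36933835715419*t + 37803085985880*t^2.

22307394605004 + 36933835715419*t + 37803085985880*t^2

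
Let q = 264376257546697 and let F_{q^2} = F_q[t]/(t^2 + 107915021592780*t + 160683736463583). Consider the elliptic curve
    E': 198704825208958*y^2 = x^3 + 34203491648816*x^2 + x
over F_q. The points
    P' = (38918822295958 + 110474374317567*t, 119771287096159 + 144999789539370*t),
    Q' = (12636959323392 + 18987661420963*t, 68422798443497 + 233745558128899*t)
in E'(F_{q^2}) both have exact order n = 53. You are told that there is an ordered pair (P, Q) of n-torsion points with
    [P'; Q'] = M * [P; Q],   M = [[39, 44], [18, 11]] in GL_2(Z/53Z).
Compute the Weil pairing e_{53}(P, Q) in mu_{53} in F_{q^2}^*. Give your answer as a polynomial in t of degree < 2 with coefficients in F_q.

179606990065269 + 227329603273793*t

The 53-Weil pairing on E[53] over F_{264376257546697} is alternating-bilinear: e_{53}(P',Q') = e_{53}(P,Q)^det(M).
Inverting 8 mod 53: 20. Thus e_{53}(P,Q) = e(P',Q')^{20}.
Undo Montgomery via alpha=94985130398361, beta=78282520731798: (a',b')=(69904955801505,0) over F_{264376257546697}.
Build f_{53,P'} and f_{53,Q'} via the 6-bit ladder of 53=110101_2; evaluate at shifted divisors; quotient in F_{264376257546697^2}.
Result: e(P',Q') = 256571568734016 + 139537454618520*t.
(256571568734016 + 139537454618520*t)^{20} mod (264376257546697,f) = 179606990065269 + 227329603273793*t.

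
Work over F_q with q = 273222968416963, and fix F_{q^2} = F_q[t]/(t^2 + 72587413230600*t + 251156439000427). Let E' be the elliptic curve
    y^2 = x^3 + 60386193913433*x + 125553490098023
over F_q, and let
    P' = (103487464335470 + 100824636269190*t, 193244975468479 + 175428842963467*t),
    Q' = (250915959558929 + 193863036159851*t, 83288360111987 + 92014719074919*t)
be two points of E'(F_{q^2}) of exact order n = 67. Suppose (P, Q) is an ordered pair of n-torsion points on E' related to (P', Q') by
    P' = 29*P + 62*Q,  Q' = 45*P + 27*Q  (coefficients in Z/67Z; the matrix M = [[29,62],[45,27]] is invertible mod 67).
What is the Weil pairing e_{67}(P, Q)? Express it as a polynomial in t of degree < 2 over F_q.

184267010023670 + 148508631678832*t

The 67-Weil pairing on E[67] over F_{273222968416963} is alternating-bilinear: e_{67}(P',Q') = e_{67}(P,Q)^det(M).
Hence e(P,Q) = e(P',Q')^{45} where 45 = 3^{-1} mod 67.
Build f_{67,P'} and f_{67,Q'} via the 7-bit ladder of 67=1000011_2; evaluate at shifted divisors; quotient in F_{273222968416963^2}.
f_P(D_Q)/f_Q(D_P) = 212680448270188 + 125092858033391*t.
Raise to 45: e(P,Q) = 184267010023670 + 148508631678832*t in mu_{67}.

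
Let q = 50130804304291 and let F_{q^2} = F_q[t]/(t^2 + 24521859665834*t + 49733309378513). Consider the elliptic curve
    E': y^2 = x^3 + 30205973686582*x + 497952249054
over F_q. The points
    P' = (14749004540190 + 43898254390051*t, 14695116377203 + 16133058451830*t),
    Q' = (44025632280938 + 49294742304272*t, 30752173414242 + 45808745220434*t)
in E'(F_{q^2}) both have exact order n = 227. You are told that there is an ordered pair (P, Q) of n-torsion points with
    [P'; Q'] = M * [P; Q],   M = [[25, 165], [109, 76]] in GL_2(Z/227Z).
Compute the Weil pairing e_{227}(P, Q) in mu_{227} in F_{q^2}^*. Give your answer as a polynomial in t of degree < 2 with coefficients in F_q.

e_{227} is bilinear + alternating on E[227], so e_{227}(25*P + 165*Q, 109*P + 76*Q) = e_{227}(P,Q)^(25*76-165*109).
25*76 - 165*109 = -16085; reduced mod 227: det = 32, inverse 149.
Double-and-add over 11100011: 8-1 doublings, 5-1 additions; each step l_{T,T}/v_{2T} or l_{T,P'}/v at Q'+S for random S.
e_{227}(P',Q') = 15006222182017 + 18559708266237*t.
(15006222182017 + 18559708266237*t)^{149} mod (50130804304291,f) = 48010139304103 + 40256285418911*t.

48010139304103 + 40256285418911*t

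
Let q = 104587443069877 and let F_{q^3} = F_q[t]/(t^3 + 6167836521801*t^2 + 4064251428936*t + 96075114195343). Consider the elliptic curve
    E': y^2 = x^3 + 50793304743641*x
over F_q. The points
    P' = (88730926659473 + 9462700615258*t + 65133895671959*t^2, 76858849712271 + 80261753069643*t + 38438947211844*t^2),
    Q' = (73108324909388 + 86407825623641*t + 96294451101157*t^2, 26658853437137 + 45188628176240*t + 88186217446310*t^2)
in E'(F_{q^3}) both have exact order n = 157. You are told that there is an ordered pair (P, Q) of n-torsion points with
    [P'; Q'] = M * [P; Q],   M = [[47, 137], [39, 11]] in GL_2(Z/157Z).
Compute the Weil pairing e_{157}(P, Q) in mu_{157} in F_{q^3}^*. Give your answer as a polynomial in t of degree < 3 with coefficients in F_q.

Under M = [[47,137],[39,11]] in GL_2(Z/157), e_{157}(P',Q') = e_{157}(P,Q)^(47*11-137*39 mod 157).
Hence e(P,Q) = e(P',Q')^{23} where 23 = 41^{-1} mod 157.
Run Miller on y^2=x^3+50793304743641*x over F_{104587443069877}: ladder 10011101 (8 bits); e = f_P(D_Q)/f_Q(D_P).
So e_{157}(P',Q') = 99266864415990 + 46376090211528*t + 65686283796709*t^2.
Hence e(P,Q) = 56920745954690 + 27502492306123*t + 81497141083908*t^2 in F_{104587443069877^3}^*.

56920745954690 + 27502492306123*t + 81497141083908*t^2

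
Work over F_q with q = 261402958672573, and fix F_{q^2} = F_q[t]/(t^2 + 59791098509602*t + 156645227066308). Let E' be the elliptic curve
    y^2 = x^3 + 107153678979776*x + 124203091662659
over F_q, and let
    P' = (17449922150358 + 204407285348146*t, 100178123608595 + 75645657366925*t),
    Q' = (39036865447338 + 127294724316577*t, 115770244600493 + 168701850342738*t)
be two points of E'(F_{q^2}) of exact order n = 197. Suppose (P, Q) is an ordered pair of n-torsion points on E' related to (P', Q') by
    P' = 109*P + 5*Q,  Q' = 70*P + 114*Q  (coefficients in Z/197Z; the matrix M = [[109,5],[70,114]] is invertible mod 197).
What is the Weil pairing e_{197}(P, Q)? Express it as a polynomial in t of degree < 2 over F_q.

Since e_{197}(P,P)=e_{197}(Q,Q)=1 and e_{197}(Q,P)=e_{197}(P,Q)^{-1}, expanding e_{197}(109*P + 5*Q,70*P + 114*Q) leaves e(P,Q)^det(M).
Hence e(P,Q) = e(P',Q')^{187} where 187 = 59^{-1} mod 197.
Double-and-add over 11000101: 8-1 doublings, 4-1 additions; each step l_{T,T}/v_{2T} or l_{T,P'}/v at Q'+S for random S.
The quotient is 149102957672826 + 109515354710883*t.
e_{197}(P,Q) = (149102957672826 + 109515354710883*t)^{187} = 134972184447639 + 152324936780926*t.

134972184447639 + 152324936780926*t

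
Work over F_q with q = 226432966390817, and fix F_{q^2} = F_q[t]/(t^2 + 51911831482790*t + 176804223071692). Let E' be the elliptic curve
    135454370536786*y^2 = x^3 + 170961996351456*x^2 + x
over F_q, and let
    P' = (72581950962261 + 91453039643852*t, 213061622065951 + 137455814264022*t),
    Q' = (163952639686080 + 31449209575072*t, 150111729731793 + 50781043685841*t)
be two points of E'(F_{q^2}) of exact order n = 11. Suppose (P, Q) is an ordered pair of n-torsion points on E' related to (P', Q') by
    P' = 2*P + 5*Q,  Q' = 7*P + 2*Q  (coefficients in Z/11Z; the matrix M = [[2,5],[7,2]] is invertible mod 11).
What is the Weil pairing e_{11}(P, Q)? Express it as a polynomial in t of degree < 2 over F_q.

e_{11}(aP+bQ,cP+dQ) = e_{11}(P,Q)^(ad-bc); with (a,b,c,d)=(2,5,7,2) this gives the det-11 law.
Hence e(P,Q) = e(P',Q')^{6} where 6 = 2^{-1} mod 11.
Undo Montgomery via alpha=23618379582836, beta=2755204870595: (a',b')=(42978822915847,27387543834230) over F_{226432966390817}.
Build f_{11,P'} and f_{11,Q'} via the 4-bit ladder of 11=1011_2; evaluate at shifted divisors; quotient in F_{226432966390817^2}.
e_{11}(P',Q') = 131882057532967 + 156645395306273*t.
e_{11}(P,Q) = (131882057532967 + 156645395306273*t)^{6} = 28034996337761 + 63646079830536*t.

28034996337761 + 63646079830536*t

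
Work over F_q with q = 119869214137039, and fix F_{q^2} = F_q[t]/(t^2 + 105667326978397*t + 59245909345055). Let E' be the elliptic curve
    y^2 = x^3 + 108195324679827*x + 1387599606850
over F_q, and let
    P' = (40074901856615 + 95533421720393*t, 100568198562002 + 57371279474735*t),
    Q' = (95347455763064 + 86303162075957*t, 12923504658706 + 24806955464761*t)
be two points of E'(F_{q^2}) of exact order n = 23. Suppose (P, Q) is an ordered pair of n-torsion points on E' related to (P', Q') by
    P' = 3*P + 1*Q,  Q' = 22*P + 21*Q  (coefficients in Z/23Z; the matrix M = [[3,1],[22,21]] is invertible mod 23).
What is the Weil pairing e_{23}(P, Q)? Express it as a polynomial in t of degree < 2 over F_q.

The 23-Weil pairing on E[23] over F_{119869214137039} is alternating-bilinear: e_{23}(P',Q') = e_{23}(P,Q)^det(M).
det(M) mod 23 = 18; its inverse in (Z/23)^* is 9 (check: 18*9 mod 23 = 1).
Build f_{23,P'} and f_{23,Q'} via the 5-bit ladder of 23=10111_2; evaluate at shifted divisors; quotient in F_{119869214137039^2}.
e_{23}(P',Q') = 26949956217267 + 72015050130581*t.
Raise to 9: e(P,Q) = 13279029016577 + 90327830470691*t in mu_{23}.

13279029016577 + 90327830470691*t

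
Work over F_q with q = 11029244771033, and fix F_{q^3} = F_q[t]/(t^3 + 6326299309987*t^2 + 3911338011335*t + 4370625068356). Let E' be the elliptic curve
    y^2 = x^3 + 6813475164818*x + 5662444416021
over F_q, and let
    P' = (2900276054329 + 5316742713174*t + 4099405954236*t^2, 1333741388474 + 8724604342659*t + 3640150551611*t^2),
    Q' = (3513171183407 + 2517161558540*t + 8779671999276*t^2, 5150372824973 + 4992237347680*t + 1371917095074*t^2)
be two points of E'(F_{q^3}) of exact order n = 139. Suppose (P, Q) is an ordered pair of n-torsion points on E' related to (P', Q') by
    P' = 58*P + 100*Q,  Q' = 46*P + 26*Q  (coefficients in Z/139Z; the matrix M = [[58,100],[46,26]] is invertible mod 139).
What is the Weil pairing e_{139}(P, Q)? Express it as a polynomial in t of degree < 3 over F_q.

2947872714246 + 4069590945050*t + 8988402634583*t^2

Alternating bilinearity on E[139] (values in mu_{139} in F_{11029244771033^3}) gives e(P',Q') = e(P,Q)^det(M).
Inverting 105 mod 139: 94. Thus e_{139}(P,Q) = e(P',Q')^{94}.
Run Miller on y^2=x^3+6813475164818*x+5662444416021 over F_{11029244771033}: ladder 10001011 (8 bits); e = f_P(D_Q)/f_Q(D_P).
Miller gives e_{139}(P',Q') = 5671501776761 + 6300463436815*t + 1503228033955*t^2 in F_{11029244771033^3}.
Finally e_{139}(P,Q) = 2947872714246 + 4069590945050*t + 8988402634583*t^2.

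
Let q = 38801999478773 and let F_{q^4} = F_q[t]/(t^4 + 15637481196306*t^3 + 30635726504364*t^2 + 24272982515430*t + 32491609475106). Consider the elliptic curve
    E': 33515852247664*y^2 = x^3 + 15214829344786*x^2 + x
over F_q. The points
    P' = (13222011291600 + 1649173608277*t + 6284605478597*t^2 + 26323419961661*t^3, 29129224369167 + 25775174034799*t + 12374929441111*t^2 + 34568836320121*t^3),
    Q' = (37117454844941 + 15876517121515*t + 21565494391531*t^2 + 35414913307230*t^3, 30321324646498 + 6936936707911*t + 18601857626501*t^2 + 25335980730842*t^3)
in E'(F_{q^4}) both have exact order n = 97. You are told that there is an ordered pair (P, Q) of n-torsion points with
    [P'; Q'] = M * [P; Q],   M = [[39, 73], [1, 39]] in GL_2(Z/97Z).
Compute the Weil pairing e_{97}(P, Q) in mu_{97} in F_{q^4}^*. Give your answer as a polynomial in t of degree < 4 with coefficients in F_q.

e_{97}(aP+bQ,cP+dQ) = e_{97}(P,Q)^(ad-bc); with (a,b,c,d)=(39,73,1,39) this gives the det-97 law.
det(M) mod 97 = 90; its inverse in (Z/97)^* is 83 (check: 90*83 mod 97 = 1).
(x,y)|->(9151101331774x+21346606752135,9151101331774y) sends E' to y^2=x^3+19491161776248*x+30886220451732.
Run Miller on y^2=x^3+19491161776248*x+30886220451732 over F_{38801999478773}: ladder 1100001 (7 bits); e = f_P(D_Q)/f_Q(D_P).
e_{97}(P',Q') = 22117259121499 + 33960347422306*t + 37259413728206*t^2 + 34059337892347*t^3.
Finally e_{97}(P,Q) = 11113604207147 + 37309531726936*t + 15119908218848*t^2 + 7850959462018*t^3.

11113604207147 + 37309531726936*t + 15119908218848*t^2 + 7850959462018*t^3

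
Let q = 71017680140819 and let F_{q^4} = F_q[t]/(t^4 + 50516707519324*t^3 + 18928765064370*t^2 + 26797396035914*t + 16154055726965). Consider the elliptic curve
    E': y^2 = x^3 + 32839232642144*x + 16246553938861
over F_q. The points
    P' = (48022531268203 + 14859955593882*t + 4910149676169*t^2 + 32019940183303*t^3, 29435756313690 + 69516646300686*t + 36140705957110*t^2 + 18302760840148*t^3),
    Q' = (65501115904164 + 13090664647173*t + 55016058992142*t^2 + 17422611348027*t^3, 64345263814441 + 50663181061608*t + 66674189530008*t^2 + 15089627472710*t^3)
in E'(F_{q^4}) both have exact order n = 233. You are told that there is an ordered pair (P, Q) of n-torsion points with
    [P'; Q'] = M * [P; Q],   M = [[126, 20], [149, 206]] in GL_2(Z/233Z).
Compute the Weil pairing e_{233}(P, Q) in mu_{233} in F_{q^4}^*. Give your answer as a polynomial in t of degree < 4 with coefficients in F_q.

37991848890000 + 14023620189579*t + 13317556090905*t^2 + 49367707685797*t^3

e_{233} is bilinear + alternating on E[233], so e_{233}(126*P + 20*Q, 149*P + 206*Q) = e_{233}(P,Q)^(126*206-20*149).
So e_{233}(P,Q) = e_{233}(P',Q')^{64}, since 142*64 = 1 mod 233.
n = 233 = (11101001)_2 (8 bits, wt 5); accumulate f_{233,P'}(Q'+S)/f_{233,P'}(S) along the 7-step ladder.
Result: e(P',Q') = 13130694302707 + 70603892852219*t + 51612378152801*t^2 + 47227267412353*t^3.
Finally e_{233}(P,Q) = 37991848890000 + 14023620189579*t + 13317556090905*t^2 + 49367707685797*t^3.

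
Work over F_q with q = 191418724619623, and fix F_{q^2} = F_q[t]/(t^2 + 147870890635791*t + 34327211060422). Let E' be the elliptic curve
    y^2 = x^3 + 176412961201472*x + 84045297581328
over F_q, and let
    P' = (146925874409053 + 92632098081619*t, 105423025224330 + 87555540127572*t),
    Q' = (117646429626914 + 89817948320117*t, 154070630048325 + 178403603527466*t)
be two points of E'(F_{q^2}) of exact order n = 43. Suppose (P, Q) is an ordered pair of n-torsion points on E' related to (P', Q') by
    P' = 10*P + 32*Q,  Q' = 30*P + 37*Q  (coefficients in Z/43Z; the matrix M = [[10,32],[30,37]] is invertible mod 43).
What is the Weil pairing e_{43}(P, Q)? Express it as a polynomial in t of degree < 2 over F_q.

Under M = [[10,32],[30,37]] in GL_2(Z/43), e_{43}(P',Q') = e_{43}(P,Q)^(10*37-32*30 mod 43).
det M = 10*37 - 32*30 = -590 = 12 (mod 43); 12^{-1} = 18 (mod 43).
6-bit Miller (101011) on E'/F_{191418724619623} with a'=176412961201472, b'=84045297581328: accumulate tangent/chord ratios at Q'+S and P'+S'.
Miller gives e_{43}(P',Q') = 124357872468016 + 18669790582871*t in F_{191418724619623^2}.
Thus e_{43}(P,Q) = 124863077344942 + 15817916943691*t.

124863077344942 + 15817916943691*t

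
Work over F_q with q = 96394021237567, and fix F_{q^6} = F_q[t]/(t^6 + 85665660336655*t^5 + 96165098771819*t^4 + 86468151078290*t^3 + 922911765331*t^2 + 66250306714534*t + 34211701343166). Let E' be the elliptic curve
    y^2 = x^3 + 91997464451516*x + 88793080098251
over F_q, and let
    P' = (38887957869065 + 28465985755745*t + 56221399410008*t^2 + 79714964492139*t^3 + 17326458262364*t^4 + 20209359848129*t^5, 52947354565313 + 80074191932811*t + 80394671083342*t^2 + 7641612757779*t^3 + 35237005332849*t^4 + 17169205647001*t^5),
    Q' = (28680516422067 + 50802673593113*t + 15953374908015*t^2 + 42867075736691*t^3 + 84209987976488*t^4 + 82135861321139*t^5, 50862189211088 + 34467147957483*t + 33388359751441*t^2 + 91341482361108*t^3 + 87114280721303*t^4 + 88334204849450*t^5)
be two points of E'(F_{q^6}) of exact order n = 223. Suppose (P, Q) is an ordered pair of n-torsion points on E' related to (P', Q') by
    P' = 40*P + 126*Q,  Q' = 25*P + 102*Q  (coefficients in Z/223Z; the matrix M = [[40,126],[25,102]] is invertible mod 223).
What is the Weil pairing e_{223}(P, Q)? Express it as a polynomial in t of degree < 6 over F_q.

37924050798986 + 33894503556246*t + 44765659668156*t^2 + 11500479782605*t^3 + 73665066867044*t^4 + 16974723382543*t^5

Since e_{223}(P,P)=e_{223}(Q,Q)=1 and e_{223}(Q,P)=e_{223}(P,Q)^{-1}, expanding e_{223}(40*P + 126*Q,25*P + 102*Q) leaves e(P,Q)^det(M).
Inverting 38 mod 223: 135. Thus e_{223}(P,Q) = e(P',Q')^{135}.
8-bit Miller (11011111) on E'/F_{96394021237567} with a'=91997464451516, b'=88793080098251: accumulate tangent/chord ratios at Q'+S and P'+S'.
So e_{223}(P',Q') = 9447170580477 + 52731435298058*t + 94107036581998*t^2 + 65135597328506*t^3 + 35072486445051*t^4 + 25312060871910*t^5.
Raise to 135: e(P,Q) = 37924050798986 + 33894503556246*t + 44765659668156*t^2 + 11500479782605*t^3 + 73665066867044*t^4 + 16974723382543*t^5 in mu_{223}.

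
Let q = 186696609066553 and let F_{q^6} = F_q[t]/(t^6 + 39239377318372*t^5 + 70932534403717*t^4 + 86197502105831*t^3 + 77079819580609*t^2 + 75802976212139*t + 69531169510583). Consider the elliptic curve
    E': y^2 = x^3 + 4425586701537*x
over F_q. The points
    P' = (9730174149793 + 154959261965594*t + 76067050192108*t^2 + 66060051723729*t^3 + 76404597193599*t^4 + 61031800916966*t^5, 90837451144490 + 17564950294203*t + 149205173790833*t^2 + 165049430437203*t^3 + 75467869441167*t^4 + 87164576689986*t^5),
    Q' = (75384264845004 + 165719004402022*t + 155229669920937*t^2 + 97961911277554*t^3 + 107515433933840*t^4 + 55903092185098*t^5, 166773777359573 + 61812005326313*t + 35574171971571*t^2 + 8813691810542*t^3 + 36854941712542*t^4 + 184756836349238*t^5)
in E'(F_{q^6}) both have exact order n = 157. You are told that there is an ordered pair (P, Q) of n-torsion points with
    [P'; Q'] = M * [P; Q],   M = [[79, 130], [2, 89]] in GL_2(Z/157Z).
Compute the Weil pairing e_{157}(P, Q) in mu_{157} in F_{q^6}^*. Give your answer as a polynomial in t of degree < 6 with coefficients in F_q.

Alternating bilinearity on E[157] (values in mu_{157} in F_{186696609066553^6}) gives e(P',Q') = e(P,Q)^det(M).
Inverting 20 mod 157: 55. Thus e_{157}(P,Q) = e(P',Q')^{55}.
Run Miller on y^2=x^3+4425586701537*x over F_{186696609066553}: ladder 10011101 (8 bits); e = f_P(D_Q)/f_Q(D_P).
e_{157}(P',Q') = 14134062192898 + 60457117672656*t + 166319168904313*t^2 + 31705450597290*t^3 + 157142878142621*t^4 + 8392551520511*t^5.
e_{157}(P,Q) = (14134062192898 + 60457117672656*t + 166319168904313*t^2 + 31705450597290*t^3 + 157142878142621*t^4 + 8392551520511*t^5)^{55} = 74716526172741 + 21802348208191*t + 26354845844160*t^2 + 183064710659547*t^3 + 9630187693397*t^4 + 97159179264129*t^5.

74716526172741 + 21802348208191*t + 26354845844160*t^2 + 183064710659547*t^3 + 9630187693397*t^4 + 97159179264129*t^5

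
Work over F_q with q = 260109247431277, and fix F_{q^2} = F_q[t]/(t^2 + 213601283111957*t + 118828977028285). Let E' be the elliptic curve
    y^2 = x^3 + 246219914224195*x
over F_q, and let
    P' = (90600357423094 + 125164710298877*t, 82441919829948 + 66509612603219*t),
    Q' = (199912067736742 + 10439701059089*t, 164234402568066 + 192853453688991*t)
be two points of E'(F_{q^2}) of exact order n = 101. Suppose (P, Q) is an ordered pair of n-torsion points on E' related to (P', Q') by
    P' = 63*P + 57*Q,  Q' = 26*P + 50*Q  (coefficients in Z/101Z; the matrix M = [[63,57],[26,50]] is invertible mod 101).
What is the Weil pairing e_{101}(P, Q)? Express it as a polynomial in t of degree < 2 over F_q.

227087990713390 + 207021766988639*t

e_{101}(aP+bQ,cP+dQ) = e_{101}(P,Q)^(ad-bc); with (a,b,c,d)=(63,57,26,50) this gives the det-101 law.
63*50 - 57*26 = 1668; reduced mod 101: det = 52, inverse 68.
7-bit Miller (1100101) on E'/F_{260109247431277} with a'=246219914224195, b'=0: accumulate tangent/chord ratios at Q'+S and P'+S'.
e_{101}(P',Q') = 229781850837072 + 214606141618719*t.
Hence e(P,Q) = 227087990713390 + 207021766988639*t in F_{260109247431277^2}^*.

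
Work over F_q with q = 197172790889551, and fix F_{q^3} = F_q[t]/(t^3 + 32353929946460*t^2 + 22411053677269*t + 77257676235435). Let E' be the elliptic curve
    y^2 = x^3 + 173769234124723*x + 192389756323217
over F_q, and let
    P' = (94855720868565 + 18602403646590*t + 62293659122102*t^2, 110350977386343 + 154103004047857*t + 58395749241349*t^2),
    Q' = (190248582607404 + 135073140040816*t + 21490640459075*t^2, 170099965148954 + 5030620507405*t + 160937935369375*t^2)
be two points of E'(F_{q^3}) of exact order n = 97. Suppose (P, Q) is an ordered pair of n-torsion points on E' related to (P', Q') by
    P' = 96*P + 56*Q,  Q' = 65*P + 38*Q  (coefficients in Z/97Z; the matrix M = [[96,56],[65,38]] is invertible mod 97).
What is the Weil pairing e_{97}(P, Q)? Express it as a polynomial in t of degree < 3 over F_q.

71232521193765 + 52219430896068*t + 142077826123166*t^2

The 97-Weil pairing on E[97] over F_{197172790889551} is alternating-bilinear: e_{97}(P',Q') = e_{97}(P,Q)^det(M).
96*38 - 56*65 = 8; reduced mod 97: det = 8, inverse 85.
Run Miller on y^2=x^3+173769234124723*x+192389756323217 over F_{197172790889551}: ladder 1100001 (7 bits); e = f_P(D_Q)/f_Q(D_P).
Miller gives e_{97}(P',Q') = 119348636464963 + 4197584857614*t + 33089520619831*t^2 in F_{197172790889551^3}.
Hence e(P,Q) = 71232521193765 + 52219430896068*t + 142077826123166*t^2 in F_{197172790889551^3}^*.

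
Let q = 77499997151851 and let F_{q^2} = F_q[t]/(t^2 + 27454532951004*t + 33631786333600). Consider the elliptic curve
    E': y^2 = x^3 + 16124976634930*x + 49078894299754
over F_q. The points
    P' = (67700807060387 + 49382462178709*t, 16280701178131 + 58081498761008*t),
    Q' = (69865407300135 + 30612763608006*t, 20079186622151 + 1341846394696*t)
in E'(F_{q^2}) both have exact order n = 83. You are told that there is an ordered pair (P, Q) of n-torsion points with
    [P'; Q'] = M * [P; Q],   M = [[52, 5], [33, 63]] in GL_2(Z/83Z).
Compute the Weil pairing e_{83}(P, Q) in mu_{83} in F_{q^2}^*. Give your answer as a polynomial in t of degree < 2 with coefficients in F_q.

The 83-Weil pairing on E[83] over F_{77499997151851} is alternating-bilinear: e_{83}(P',Q') = e_{83}(P,Q)^det(M).
det(M) mod 83 = 40; its inverse in (Z/83)^* is 27 (check: 40*27 mod 83 = 1).
7-bit Miller (1010011) on E'/F_{77499997151851} with a'=16124976634930, b'=49078894299754: accumulate tangent/chord ratios at Q'+S and P'+S'.
e_{83}(P',Q') = 10389303070147 + 59718618619309*t.
Raise to 27: e(P,Q) = 32021027502697 + 66109460669750*t in mu_{83}.

32021027502697 + 66109460669750*t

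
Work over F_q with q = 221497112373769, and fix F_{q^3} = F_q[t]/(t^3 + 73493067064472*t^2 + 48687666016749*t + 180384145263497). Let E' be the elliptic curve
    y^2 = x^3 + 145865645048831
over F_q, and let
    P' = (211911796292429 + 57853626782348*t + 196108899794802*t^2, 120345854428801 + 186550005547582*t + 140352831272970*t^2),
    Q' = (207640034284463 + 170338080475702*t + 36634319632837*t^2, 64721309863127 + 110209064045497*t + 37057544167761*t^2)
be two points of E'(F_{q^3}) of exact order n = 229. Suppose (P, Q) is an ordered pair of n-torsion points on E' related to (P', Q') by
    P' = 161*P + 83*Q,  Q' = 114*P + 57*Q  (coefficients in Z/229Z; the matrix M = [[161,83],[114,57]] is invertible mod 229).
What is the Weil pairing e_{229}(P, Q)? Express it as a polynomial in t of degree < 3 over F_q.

Under M = [[161,83],[114,57]] in GL_2(Z/229), e_{229}(P',Q') = e_{229}(P,Q)^(161*57-83*114 mod 229).
161*57 - 83*114 = -285; reduced mod 229: det = 173, inverse 184.
8-bit Miller (11100101) on E'/F_{221497112373769} with a'=0, b'=145865645048831: accumulate tangent/chord ratios at Q'+S and P'+S'.
Result: e(P',Q') = 153486143271949 + 94857577718034*t + 102498386122209*t^2.
Raise to 184: e(P,Q) = 118457126179115 + 202637942862916*t + 200237191644144*t^2 in mu_{229}.

118457126179115 + 202637942862916*t + 200237191644144*t^2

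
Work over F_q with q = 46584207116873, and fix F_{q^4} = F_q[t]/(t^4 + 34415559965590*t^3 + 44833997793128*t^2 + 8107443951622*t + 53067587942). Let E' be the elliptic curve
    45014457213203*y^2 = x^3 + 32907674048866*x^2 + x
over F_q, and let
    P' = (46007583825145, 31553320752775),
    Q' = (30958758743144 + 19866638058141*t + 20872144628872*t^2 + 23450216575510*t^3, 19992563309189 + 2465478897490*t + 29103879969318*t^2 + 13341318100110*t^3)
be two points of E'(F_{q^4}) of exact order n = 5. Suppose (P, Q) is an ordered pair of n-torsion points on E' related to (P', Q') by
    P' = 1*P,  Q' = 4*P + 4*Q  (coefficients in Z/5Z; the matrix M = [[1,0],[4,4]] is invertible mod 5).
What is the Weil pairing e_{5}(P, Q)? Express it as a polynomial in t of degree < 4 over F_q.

The 5-Weil pairing on E[5] over F_{46584207116873} is alternating-bilinear: e_{5}(P',Q') = e_{5}(P,Q)^det(M).
det M = 1*4 - 0*4 = 4 = 4 (mod 5); 4^{-1} = 4 (mod 5).
Undo Montgomery via alpha=36846911415987, beta=21463521163532: (a',b')=(24172067963502,0) over F_{46584207116873}.
Miller loop for e_{5} over F_{46584207116873^4}: bits of 5 = 101; 2 double steps + 1 add steps, l/v at each.
f_P(D_Q)/f_Q(D_P) = 3471575546674 + 7843925865840*t + 23645732539031*t^2 + 19244836301361*t^3.
e_{5}(P,Q) = (3471575546674 + 7843925865840*t + 23645732539031*t^2 + 19244836301361*t^3)^{4} = 11112063388517 + 43559700948517*t + 18269233454023*t^2 + 35565954856025*t^3.

11112063388517 + 43559700948517*t + 18269233454023*t^2 + 35565954856025*t^3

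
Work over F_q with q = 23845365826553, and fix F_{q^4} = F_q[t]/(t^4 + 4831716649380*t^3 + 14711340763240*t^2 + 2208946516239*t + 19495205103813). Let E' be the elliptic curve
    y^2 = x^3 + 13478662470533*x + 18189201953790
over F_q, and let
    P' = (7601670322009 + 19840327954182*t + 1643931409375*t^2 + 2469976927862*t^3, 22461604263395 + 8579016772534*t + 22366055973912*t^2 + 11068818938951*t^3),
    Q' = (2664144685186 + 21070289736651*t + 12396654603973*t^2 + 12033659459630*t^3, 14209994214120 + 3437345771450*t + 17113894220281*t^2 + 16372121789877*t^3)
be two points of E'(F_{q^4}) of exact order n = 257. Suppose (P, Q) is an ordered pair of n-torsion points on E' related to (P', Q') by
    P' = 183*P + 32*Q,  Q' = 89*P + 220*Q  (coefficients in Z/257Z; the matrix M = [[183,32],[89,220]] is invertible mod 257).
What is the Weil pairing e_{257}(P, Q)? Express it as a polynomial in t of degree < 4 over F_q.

22872155567205 + 16256093272424*t + 2628580015946*t^2 + 15096076418146*t^3

Alternating bilinearity on E[257] (values in mu_{257} in F_{23845365826553^4}) gives e(P',Q') = e(P,Q)^det(M).
So e_{257}(P,Q) = e_{257}(P',Q')^{7}, since 147*7 = 1 mod 257.
9-bit Miller (100000001) on E'/F_{23845365826553} with a'=13478662470533, b'=18189201953790: accumulate tangent/chord ratios at Q'+S and P'+S'.
Result: e(P',Q') = 23557332265057 + 18409699950204*t + 20505128855624*t^2 + 51779567107*t^3.
Raise to 7: e(P,Q) = 22872155567205 + 16256093272424*t + 2628580015946*t^2 + 15096076418146*t^3 in mu_{257}.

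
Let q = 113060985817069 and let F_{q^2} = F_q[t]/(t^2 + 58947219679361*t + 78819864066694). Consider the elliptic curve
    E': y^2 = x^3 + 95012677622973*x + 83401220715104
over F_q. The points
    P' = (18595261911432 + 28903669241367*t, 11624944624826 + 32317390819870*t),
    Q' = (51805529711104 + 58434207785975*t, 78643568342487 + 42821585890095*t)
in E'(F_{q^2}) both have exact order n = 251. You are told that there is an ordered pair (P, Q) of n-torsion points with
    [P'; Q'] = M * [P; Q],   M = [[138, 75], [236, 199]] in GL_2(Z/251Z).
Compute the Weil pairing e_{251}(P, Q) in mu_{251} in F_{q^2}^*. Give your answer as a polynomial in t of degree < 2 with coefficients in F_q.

Under M = [[138,75],[236,199]] in GL_2(Z/251), e_{251}(P',Q') = e_{251}(P,Q)^(138*199-75*236 mod 251).
So e_{251}(P,Q) = e_{251}(P',Q')^{158}, since 224*158 = 1 mod 251.
Double-and-add over 11111011: 8-1 doublings, 7-1 additions; each step l_{T,T}/v_{2T} or l_{T,P'}/v at Q'+S for random S.
The quotient is 109418438848027 + 110182091077361*t.
Hence e(P,Q) = 91896751303738 + 34746620188681*t in F_{113060985817069^2}^*.

91896751303738 + 34746620188681*t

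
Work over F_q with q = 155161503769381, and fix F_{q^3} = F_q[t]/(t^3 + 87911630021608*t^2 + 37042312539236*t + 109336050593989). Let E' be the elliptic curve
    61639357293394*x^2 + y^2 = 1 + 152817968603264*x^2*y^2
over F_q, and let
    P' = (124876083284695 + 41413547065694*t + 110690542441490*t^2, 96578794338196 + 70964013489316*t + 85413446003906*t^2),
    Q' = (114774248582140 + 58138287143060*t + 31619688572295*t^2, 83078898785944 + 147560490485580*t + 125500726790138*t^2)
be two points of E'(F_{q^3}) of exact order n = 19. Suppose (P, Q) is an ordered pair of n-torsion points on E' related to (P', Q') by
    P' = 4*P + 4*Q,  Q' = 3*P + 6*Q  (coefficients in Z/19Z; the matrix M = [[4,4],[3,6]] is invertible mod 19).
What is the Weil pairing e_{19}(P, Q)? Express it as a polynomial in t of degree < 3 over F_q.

Under M = [[4,4],[3,6]] in GL_2(Z/19), e_{19}(P',Q') = e_{19}(P,Q)^(4*6-4*3 mod 19).
So e_{19}(P,Q) = e_{19}(P',Q')^{8}, since 12*8 = 1 mod 19.
Edwards->Montgomery: u=(1+y)/(1-y), v=u/x -> 20271196236943v^2=u^3+109492101791769u^2+u; then x_W=54786099057223u+35742887649443: y^2=x^3+104910734871684.
n = 19 = (10011)_2 (5 bits, wt 3); accumulate f_{19,P'}(Q'+S)/f_{19,P'}(S) along the 4-step ladder.
Result: e(P',Q') = 136052975262205 + 30348301534004*t + 58931244113493*t^2.
Thus e_{19}(P,Q) = 73722544684330 + 30535459439621*t + 152137376785986*t^2.

73722544684330 + 30535459439621*t + 152137376785986*t^2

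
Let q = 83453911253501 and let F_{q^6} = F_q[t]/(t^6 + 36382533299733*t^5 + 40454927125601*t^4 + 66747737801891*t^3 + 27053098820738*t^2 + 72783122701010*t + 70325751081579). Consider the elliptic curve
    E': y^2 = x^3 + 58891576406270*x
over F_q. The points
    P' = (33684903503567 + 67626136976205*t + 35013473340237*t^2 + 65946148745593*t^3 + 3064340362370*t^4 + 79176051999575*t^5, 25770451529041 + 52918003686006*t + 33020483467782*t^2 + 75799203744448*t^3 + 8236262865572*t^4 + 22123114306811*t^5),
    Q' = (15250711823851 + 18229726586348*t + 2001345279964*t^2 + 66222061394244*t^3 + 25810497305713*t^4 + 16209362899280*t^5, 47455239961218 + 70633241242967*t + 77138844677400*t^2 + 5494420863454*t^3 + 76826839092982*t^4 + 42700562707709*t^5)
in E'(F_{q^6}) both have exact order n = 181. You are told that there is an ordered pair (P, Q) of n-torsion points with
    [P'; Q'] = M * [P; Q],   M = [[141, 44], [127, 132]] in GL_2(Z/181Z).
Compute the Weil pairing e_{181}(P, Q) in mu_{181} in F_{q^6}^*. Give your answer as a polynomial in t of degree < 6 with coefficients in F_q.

55680920260914 + 2871113514453*t + 31854078922711*t^2 + 18005033332853*t^3 + 78561027149130*t^4 + 52375423252177*t^5

The 181-Weil pairing on E[181] over F_{83453911253501} is alternating-bilinear: e_{181}(P',Q') = e_{181}(P,Q)^det(M).
So e_{181}(P,Q) = e_{181}(P',Q')^{113}, since 173*113 = 1 mod 181.
n = 181 = (10110101)_2 (8 bits, wt 5); accumulate f_{181,P'}(Q'+S)/f_{181,P'}(S) along the 7-step ladder.
So e_{181}(P',Q') = 67940474129888 + 31791759840465*t + 42094039960502*t^2 + 58395663396210*t^3 + 81365393050464*t^4 + 82653282386660*t^5.
Raise to 113: e(P,Q) = 55680920260914 + 2871113514453*t + 31854078922711*t^2 + 18005033332853*t^3 + 78561027149130*t^4 + 52375423252177*t^5 in mu_{181}.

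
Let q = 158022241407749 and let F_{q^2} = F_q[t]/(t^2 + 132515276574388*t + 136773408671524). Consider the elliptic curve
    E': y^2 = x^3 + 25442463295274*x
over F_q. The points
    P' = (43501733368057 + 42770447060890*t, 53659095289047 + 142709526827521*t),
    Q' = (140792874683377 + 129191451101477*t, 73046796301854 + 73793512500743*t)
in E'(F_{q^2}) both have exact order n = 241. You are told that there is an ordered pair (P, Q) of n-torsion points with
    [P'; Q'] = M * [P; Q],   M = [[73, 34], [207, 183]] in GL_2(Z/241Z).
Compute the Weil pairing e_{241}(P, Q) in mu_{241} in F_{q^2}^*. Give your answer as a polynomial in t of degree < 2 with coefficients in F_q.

e_{241}(aP+bQ,cP+dQ) = e_{241}(P,Q)^(ad-bc); with (a,b,c,d)=(73,34,207,183) this gives the det-241 law.
73*183 - 34*207 = 6321; reduced mod 241: det = 55, inverse 149.
8-bit Miller (11110001) on E'/F_{158022241407749} with a'=25442463295274, b'=0: accumulate tangent/chord ratios at Q'+S and P'+S'.
Result: e(P',Q') = 64315767166654 + 102883606240329*t.
e_{241}(P,Q) = (64315767166654 + 102883606240329*t)^{149} = 24326186484819 + 75905956579910*t.

24326186484819 + 75905956579910*t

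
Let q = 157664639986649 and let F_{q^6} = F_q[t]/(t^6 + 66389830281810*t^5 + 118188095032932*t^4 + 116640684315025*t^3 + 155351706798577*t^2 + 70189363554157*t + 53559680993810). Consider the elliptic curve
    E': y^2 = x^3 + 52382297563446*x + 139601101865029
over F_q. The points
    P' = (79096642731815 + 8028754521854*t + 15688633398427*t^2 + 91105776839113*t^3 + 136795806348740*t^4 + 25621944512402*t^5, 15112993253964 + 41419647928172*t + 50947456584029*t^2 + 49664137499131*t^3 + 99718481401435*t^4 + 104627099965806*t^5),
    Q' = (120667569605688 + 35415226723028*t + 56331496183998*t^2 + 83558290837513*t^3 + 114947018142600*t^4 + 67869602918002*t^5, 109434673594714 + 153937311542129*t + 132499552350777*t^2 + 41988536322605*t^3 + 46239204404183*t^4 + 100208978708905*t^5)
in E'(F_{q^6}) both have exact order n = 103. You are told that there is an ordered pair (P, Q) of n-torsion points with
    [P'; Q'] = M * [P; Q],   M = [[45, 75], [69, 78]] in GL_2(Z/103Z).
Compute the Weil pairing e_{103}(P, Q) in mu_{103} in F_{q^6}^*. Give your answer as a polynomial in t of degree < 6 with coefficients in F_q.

Under M = [[45,75],[69,78]] in GL_2(Z/103), e_{103}(P',Q') = e_{103}(P,Q)^(45*78-75*69 mod 103).
Hence e(P,Q) = e(P',Q')^{6} where 6 = 86^{-1} mod 103.
Build f_{103,P'} and f_{103,Q'} via the 7-bit ladder of 103=1100111_2; evaluate at shifted divisors; quotient in F_{157664639986649^6}.
f_P(D_Q)/f_Q(D_P) = 120019023605600 + 151387526122822*t + 114616554002928*t^2 + 101246658313748*t^3 + 20342452885254*t^4 + 83456607197271*t^5.
Raise to 6: e(P,Q) = 149085119641062 + 44391194519927*t + 66163478529954*t^2 + 141796217642738*t^3 + 64211439840521*t^4 + 56778888159995*t^5 in mu_{103}.

149085119641062 + 44391194519927*t + 66163478529954*t^2 + 141796217642738*t^3 + 64211439840521*t^4 + 56778888159995*t^5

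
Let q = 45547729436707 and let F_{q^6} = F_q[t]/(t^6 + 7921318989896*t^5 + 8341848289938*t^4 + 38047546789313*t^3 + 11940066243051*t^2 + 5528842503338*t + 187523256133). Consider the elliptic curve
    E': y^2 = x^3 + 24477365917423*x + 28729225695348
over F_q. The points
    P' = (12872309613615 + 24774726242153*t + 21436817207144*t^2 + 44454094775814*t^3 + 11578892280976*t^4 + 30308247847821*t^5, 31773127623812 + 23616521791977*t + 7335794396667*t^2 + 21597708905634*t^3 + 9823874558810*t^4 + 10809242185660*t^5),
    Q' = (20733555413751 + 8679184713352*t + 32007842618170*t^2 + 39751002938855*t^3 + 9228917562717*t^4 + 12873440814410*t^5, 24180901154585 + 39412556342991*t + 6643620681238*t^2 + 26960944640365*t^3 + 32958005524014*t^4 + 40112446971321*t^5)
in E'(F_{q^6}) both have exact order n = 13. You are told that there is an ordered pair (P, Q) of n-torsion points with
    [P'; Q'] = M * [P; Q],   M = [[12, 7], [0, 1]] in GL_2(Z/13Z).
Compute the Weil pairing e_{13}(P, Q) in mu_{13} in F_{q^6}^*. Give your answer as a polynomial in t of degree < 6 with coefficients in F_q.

e_{13}(aP+bQ,cP+dQ) = e_{13}(P,Q)^(ad-bc); with (a,b,c,d)=(12,7,0,1) this gives the det-13 law.
12*1 - 7*0 = 12; reduced mod 13: det = 12, inverse 12.
Double-and-add over 1101: 4-1 doublings, 3-1 additions; each step l_{T,T}/v_{2T} or l_{T,P'}/v at Q'+S for random S.
f_P(D_Q)/f_Q(D_P) = 198974172007 + 17900620405298*t + 15893994993581*t^2 + 26341132554419*t^3 + 37063333136223*t^4 + 5769947052663*t^5.
(198974172007 + 17900620405298*t + 15893994993581*t^2 + 26341132554419*t^3 + 37063333136223*t^4 + 5769947052663*t^5)^{12} mod (45547729436707,f) = 24470060694793 + 10616128285531*t + 28957294574101*t^2 + 5982650197710*t^3 + 26296542717434*t^4 + 16822778574242*t^5.

24470060694793 + 10616128285531*t + 28957294574101*t^2 + 5982650197710*t^3 + 26296542717434*t^4 + 16822778574242*t^5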